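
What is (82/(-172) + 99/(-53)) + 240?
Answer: 1083233/4558 ≈ 237.66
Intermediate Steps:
(82/(-172) + 99/(-53)) + 240 = (82*(-1/172) + 99*(-1/53)) + 240 = (-41/86 - 99/53) + 240 = -10687/4558 + 240 = 1083233/4558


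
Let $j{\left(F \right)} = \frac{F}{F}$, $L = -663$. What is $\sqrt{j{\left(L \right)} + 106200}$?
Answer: $\sqrt{106201} \approx 325.88$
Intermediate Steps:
$j{\left(F \right)} = 1$
$\sqrt{j{\left(L \right)} + 106200} = \sqrt{1 + 106200} = \sqrt{106201}$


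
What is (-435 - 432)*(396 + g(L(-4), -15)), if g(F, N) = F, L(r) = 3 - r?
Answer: -349401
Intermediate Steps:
(-435 - 432)*(396 + g(L(-4), -15)) = (-435 - 432)*(396 + (3 - 1*(-4))) = -867*(396 + (3 + 4)) = -867*(396 + 7) = -867*403 = -349401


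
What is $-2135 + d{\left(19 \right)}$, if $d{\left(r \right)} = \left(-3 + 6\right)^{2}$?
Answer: $-2126$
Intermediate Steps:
$d{\left(r \right)} = 9$ ($d{\left(r \right)} = 3^{2} = 9$)
$-2135 + d{\left(19 \right)} = -2135 + 9 = -2126$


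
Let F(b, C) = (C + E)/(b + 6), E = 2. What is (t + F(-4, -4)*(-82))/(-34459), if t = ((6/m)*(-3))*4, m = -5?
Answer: -482/172295 ≈ -0.0027975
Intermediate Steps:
F(b, C) = (2 + C)/(6 + b) (F(b, C) = (C + 2)/(b + 6) = (2 + C)/(6 + b))
t = 72/5 (t = ((6/(-5))*(-3))*4 = ((6*(-⅕))*(-3))*4 = -6/5*(-3)*4 = (18/5)*4 = 72/5 ≈ 14.400)
(t + F(-4, -4)*(-82))/(-34459) = (72/5 + ((2 - 4)/(6 - 4))*(-82))/(-34459) = (72/5 + (-2/2)*(-82))*(-1/34459) = (72/5 + ((½)*(-2))*(-82))*(-1/34459) = (72/5 - 1*(-82))*(-1/34459) = (72/5 + 82)*(-1/34459) = (482/5)*(-1/34459) = -482/172295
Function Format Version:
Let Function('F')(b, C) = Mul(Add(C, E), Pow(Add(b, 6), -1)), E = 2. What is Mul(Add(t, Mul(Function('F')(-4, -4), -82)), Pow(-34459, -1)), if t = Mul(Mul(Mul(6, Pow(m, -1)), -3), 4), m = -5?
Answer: Rational(-482, 172295) ≈ -0.0027975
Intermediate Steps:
Function('F')(b, C) = Mul(Pow(Add(6, b), -1), Add(2, C)) (Function('F')(b, C) = Mul(Add(C, 2), Pow(Add(b, 6), -1)) = Mul(Add(2, C), Pow(Add(6, b), -1)) = Mul(Pow(Add(6, b), -1), Add(2, C)))
t = Rational(72, 5) (t = Mul(Mul(Mul(6, Pow(-5, -1)), -3), 4) = Mul(Mul(Mul(6, Rational(-1, 5)), -3), 4) = Mul(Mul(Rational(-6, 5), -3), 4) = Mul(Rational(18, 5), 4) = Rational(72, 5) ≈ 14.400)
Mul(Add(t, Mul(Function('F')(-4, -4), -82)), Pow(-34459, -1)) = Mul(Add(Rational(72, 5), Mul(Mul(Pow(Add(6, -4), -1), Add(2, -4)), -82)), Pow(-34459, -1)) = Mul(Add(Rational(72, 5), Mul(Mul(Pow(2, -1), -2), -82)), Rational(-1, 34459)) = Mul(Add(Rational(72, 5), Mul(Mul(Rational(1, 2), -2), -82)), Rational(-1, 34459)) = Mul(Add(Rational(72, 5), Mul(-1, -82)), Rational(-1, 34459)) = Mul(Add(Rational(72, 5), 82), Rational(-1, 34459)) = Mul(Rational(482, 5), Rational(-1, 34459)) = Rational(-482, 172295)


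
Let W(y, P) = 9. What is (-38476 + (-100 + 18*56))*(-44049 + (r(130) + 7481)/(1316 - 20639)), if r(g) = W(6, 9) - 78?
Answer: 31976613266752/19323 ≈ 1.6548e+9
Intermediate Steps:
r(g) = -69 (r(g) = 9 - 78 = -69)
(-38476 + (-100 + 18*56))*(-44049 + (r(130) + 7481)/(1316 - 20639)) = (-38476 + (-100 + 18*56))*(-44049 + (-69 + 7481)/(1316 - 20639)) = (-38476 + (-100 + 1008))*(-44049 + 7412/(-19323)) = (-38476 + 908)*(-44049 + 7412*(-1/19323)) = -37568*(-44049 - 7412/19323) = -37568*(-851166239/19323) = 31976613266752/19323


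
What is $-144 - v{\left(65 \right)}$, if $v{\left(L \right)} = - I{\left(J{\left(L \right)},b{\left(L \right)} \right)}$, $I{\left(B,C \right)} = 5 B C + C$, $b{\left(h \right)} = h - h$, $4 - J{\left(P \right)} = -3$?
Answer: $-144$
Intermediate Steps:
$J{\left(P \right)} = 7$ ($J{\left(P \right)} = 4 - -3 = 4 + 3 = 7$)
$b{\left(h \right)} = 0$
$I{\left(B,C \right)} = C + 5 B C$ ($I{\left(B,C \right)} = 5 B C + C = C + 5 B C$)
$v{\left(L \right)} = 0$ ($v{\left(L \right)} = - 0 \left(1 + 5 \cdot 7\right) = - 0 \left(1 + 35\right) = - 0 \cdot 36 = \left(-1\right) 0 = 0$)
$-144 - v{\left(65 \right)} = -144 - 0 = -144 + 0 = -144$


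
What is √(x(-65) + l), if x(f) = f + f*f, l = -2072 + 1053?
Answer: 3*√349 ≈ 56.045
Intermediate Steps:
l = -1019
x(f) = f + f²
√(x(-65) + l) = √(-65*(1 - 65) - 1019) = √(-65*(-64) - 1019) = √(4160 - 1019) = √3141 = 3*√349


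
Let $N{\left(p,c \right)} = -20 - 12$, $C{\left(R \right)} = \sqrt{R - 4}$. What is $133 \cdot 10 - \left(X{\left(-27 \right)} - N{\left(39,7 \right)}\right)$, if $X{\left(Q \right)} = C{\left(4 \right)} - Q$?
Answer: $1271$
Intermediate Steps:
$C{\left(R \right)} = \sqrt{-4 + R}$
$N{\left(p,c \right)} = -32$ ($N{\left(p,c \right)} = -20 - 12 = -32$)
$X{\left(Q \right)} = - Q$ ($X{\left(Q \right)} = \sqrt{-4 + 4} - Q = \sqrt{0} - Q = 0 - Q = - Q$)
$133 \cdot 10 - \left(X{\left(-27 \right)} - N{\left(39,7 \right)}\right) = 133 \cdot 10 - \left(\left(-1\right) \left(-27\right) - -32\right) = 1330 - \left(27 + 32\right) = 1330 - 59 = 1271$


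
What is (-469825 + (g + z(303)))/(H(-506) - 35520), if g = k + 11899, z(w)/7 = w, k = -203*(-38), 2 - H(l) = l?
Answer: 448091/35012 ≈ 12.798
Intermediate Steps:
H(l) = 2 - l
k = 7714
z(w) = 7*w
g = 19613 (g = 7714 + 11899 = 19613)
(-469825 + (g + z(303)))/(H(-506) - 35520) = (-469825 + (19613 + 7*303))/((2 - 1*(-506)) - 35520) = (-469825 + (19613 + 2121))/((2 + 506) - 35520) = (-469825 + 21734)/(508 - 35520) = -448091/(-35012) = -448091*(-1/35012) = 448091/35012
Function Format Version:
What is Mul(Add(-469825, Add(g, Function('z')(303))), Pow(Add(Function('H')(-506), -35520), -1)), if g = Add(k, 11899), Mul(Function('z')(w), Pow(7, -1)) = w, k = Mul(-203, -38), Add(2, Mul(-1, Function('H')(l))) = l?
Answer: Rational(448091, 35012) ≈ 12.798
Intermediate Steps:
Function('H')(l) = Add(2, Mul(-1, l))
k = 7714
Function('z')(w) = Mul(7, w)
g = 19613 (g = Add(7714, 11899) = 19613)
Mul(Add(-469825, Add(g, Function('z')(303))), Pow(Add(Function('H')(-506), -35520), -1)) = Mul(Add(-469825, Add(19613, Mul(7, 303))), Pow(Add(Add(2, Mul(-1, -506)), -35520), -1)) = Mul(Add(-469825, Add(19613, 2121)), Pow(Add(Add(2, 506), -35520), -1)) = Mul(Add(-469825, 21734), Pow(Add(508, -35520), -1)) = Mul(-448091, Pow(-35012, -1)) = Mul(-448091, Rational(-1, 35012)) = Rational(448091, 35012)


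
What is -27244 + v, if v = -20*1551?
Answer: -58264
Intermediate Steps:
v = -31020
-27244 + v = -27244 - 31020 = -58264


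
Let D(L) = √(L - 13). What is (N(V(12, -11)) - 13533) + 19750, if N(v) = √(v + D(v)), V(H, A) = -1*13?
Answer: 6217 + √(-13 + I*√26) ≈ 6217.7 + 3.6718*I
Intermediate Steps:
V(H, A) = -13
D(L) = √(-13 + L)
N(v) = √(v + √(-13 + v))
(N(V(12, -11)) - 13533) + 19750 = (√(-13 + √(-13 - 13)) - 13533) + 19750 = (√(-13 + √(-26)) - 13533) + 19750 = (√(-13 + I*√26) - 13533) + 19750 = (-13533 + √(-13 + I*√26)) + 19750 = 6217 + √(-13 + I*√26)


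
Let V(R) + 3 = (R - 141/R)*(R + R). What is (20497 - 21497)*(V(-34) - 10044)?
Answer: 8017000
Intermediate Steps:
V(R) = -3 + 2*R*(R - 141/R) (V(R) = -3 + (R - 141/R)*(R + R) = -3 + (R - 141/R)*(2*R) = -3 + 2*R*(R - 141/R))
(20497 - 21497)*(V(-34) - 10044) = (20497 - 21497)*((-285 + 2*(-34)²) - 10044) = -1000*((-285 + 2*1156) - 10044) = -1000*((-285 + 2312) - 10044) = -1000*(2027 - 10044) = -1000*(-8017) = 8017000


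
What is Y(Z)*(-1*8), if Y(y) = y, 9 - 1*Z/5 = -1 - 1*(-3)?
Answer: -280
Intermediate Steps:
Z = 35 (Z = 45 - 5*(-1 - 1*(-3)) = 45 - 5*(-1 + 3) = 45 - 5*2 = 45 - 10 = 35)
Y(Z)*(-1*8) = 35*(-1*8) = 35*(-8) = -280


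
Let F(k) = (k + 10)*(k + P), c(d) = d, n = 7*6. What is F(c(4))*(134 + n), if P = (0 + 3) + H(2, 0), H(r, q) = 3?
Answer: 24640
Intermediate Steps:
n = 42
P = 6 (P = (0 + 3) + 3 = 3 + 3 = 6)
F(k) = (6 + k)*(10 + k) (F(k) = (k + 10)*(k + 6) = (10 + k)*(6 + k) = (6 + k)*(10 + k))
F(c(4))*(134 + n) = (60 + 4**2 + 16*4)*(134 + 42) = (60 + 16 + 64)*176 = 140*176 = 24640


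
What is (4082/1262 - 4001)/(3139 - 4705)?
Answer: 1261295/494073 ≈ 2.5529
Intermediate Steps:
(4082/1262 - 4001)/(3139 - 4705) = (4082*(1/1262) - 4001)/(-1566) = (2041/631 - 4001)*(-1/1566) = -2522590/631*(-1/1566) = 1261295/494073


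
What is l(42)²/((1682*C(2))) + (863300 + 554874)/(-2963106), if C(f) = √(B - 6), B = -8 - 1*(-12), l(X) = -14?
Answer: -709087/1481553 - 49*I*√2/841 ≈ -0.47861 - 0.082398*I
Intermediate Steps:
B = 4 (B = -8 + 12 = 4)
C(f) = I*√2 (C(f) = √(4 - 6) = √(-2) = I*√2)
l(42)²/((1682*C(2))) + (863300 + 554874)/(-2963106) = (-14)²/((1682*(I*√2))) + (863300 + 554874)/(-2963106) = 196/((1682*I*√2)) + 1418174*(-1/2963106) = 196*(-I*√2/3364) - 709087/1481553 = -49*I*√2/841 - 709087/1481553 = -709087/1481553 - 49*I*√2/841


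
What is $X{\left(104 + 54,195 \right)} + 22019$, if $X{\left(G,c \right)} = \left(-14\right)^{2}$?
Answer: $22215$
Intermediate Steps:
$X{\left(G,c \right)} = 196$
$X{\left(104 + 54,195 \right)} + 22019 = 196 + 22019 = 22215$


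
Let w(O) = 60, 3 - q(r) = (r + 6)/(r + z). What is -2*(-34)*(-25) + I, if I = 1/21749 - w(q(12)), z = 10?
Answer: -38278239/21749 ≈ -1760.0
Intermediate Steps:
q(r) = 3 - (6 + r)/(10 + r) (q(r) = 3 - (r + 6)/(r + 10) = 3 - (6 + r)/(10 + r))
I = -1304939/21749 (I = 1/21749 - 1*60 = 1/21749 - 60 = -1304939/21749 ≈ -60.000)
-2*(-34)*(-25) + I = -2*(-34)*(-25) - 1304939/21749 = 68*(-25) - 1304939/21749 = -1700 - 1304939/21749 = -38278239/21749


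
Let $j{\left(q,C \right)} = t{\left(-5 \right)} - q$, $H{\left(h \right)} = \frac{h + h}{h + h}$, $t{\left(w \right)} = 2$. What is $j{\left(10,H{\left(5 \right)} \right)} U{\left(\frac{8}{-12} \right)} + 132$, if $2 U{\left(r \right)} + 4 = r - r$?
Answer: $148$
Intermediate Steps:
$H{\left(h \right)} = 1$ ($H{\left(h \right)} = \frac{2 h}{2 h} = 2 h \frac{1}{2 h} = 1$)
$j{\left(q,C \right)} = 2 - q$
$U{\left(r \right)} = -2$ ($U{\left(r \right)} = -2 + \frac{r - r}{2} = -2 + \frac{1}{2} \cdot 0 = -2 + 0 = -2$)
$j{\left(10,H{\left(5 \right)} \right)} U{\left(\frac{8}{-12} \right)} + 132 = \left(2 - 10\right) \left(-2\right) + 132 = \left(-8\right) \left(-2\right) + 132 = 16 + 132 = 148$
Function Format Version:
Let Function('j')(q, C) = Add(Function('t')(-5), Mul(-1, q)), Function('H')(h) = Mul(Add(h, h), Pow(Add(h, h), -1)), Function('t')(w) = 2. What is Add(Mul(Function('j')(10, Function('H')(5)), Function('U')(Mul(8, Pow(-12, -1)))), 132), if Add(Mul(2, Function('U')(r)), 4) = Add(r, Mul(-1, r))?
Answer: 148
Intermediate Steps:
Function('H')(h) = 1 (Function('H')(h) = Mul(Mul(2, h), Pow(Mul(2, h), -1)) = Mul(Mul(2, h), Mul(Rational(1, 2), Pow(h, -1))) = 1)
Function('j')(q, C) = Add(2, Mul(-1, q))
Function('U')(r) = -2 (Function('U')(r) = Add(-2, Mul(Rational(1, 2), Add(r, Mul(-1, r)))) = Add(-2, Mul(Rational(1, 2), 0)) = Add(-2, 0) = -2)
Add(Mul(Function('j')(10, Function('H')(5)), Function('U')(Mul(8, Pow(-12, -1)))), 132) = Add(Mul(Add(2, Mul(-1, 10)), -2), 132) = Add(Mul(Add(2, -10), -2), 132) = Add(Mul(-8, -2), 132) = Add(16, 132) = 148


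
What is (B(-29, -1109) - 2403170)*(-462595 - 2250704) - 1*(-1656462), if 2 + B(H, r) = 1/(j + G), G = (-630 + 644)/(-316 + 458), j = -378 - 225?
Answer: 279117629337781569/42806 ≈ 6.5205e+12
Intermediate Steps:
j = -603
G = 7/71 (G = 14/142 = 14*(1/142) = 7/71 ≈ 0.098592)
B(H, r) = -85683/42806 (B(H, r) = -2 + 1/(-603 + 7/71) = -2 + 1/(-42806/71) = -2 - 71/42806 = -85683/42806)
(B(-29, -1109) - 2403170)*(-462595 - 2250704) - 1*(-1656462) = (-85683/42806 - 2403170)*(-462595 - 2250704) - 1*(-1656462) = -102870180703/42806*(-2713299) + 1656462 = 279117558431269197/42806 + 1656462 = 279117629337781569/42806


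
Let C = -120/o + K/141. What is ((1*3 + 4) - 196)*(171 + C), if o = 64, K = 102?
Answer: -12070107/376 ≈ -32101.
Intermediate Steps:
C = -433/376 (C = -120/64 + 102/141 = -120*1/64 + 102*(1/141) = -15/8 + 34/47 = -433/376 ≈ -1.1516)
((1*3 + 4) - 196)*(171 + C) = ((1*3 + 4) - 196)*(171 - 433/376) = ((3 + 4) - 196)*(63863/376) = (7 - 196)*(63863/376) = -189*63863/376 = -12070107/376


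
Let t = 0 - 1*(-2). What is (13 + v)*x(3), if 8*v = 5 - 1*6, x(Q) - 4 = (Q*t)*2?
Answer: 206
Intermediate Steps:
t = 2 (t = 0 + 2 = 2)
x(Q) = 4 + 4*Q (x(Q) = 4 + (Q*2)*2 = 4 + (2*Q)*2 = 4 + 4*Q)
v = -⅛ (v = (5 - 1*6)/8 = (5 - 6)/8 = (⅛)*(-1) = -⅛ ≈ -0.12500)
(13 + v)*x(3) = (13 - ⅛)*(4 + 4*3) = 103*(4 + 12)/8 = (103/8)*16 = 206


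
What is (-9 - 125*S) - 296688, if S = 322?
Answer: -336947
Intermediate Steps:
(-9 - 125*S) - 296688 = (-9 - 125*322) - 296688 = (-9 - 40250) - 296688 = -40259 - 296688 = -336947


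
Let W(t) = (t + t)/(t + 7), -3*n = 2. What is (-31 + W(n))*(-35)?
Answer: 20755/19 ≈ 1092.4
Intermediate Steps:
n = -⅔ (n = -⅓*2 = -⅔ ≈ -0.66667)
W(t) = 2*t/(7 + t) (W(t) = (2*t)/(7 + t) = 2*t/(7 + t))
(-31 + W(n))*(-35) = (-31 + 2*(-⅔)/(7 - ⅔))*(-35) = (-31 + 2*(-⅔)/(19/3))*(-35) = (-31 + 2*(-⅔)*(3/19))*(-35) = (-31 - 4/19)*(-35) = -593/19*(-35) = 20755/19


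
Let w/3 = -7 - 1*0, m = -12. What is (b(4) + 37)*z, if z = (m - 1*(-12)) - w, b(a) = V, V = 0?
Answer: 777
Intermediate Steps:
w = -21 (w = 3*(-7 - 1*0) = 3*(-7 + 0) = 3*(-7) = -21)
b(a) = 0
z = 21 (z = (-12 - 1*(-12)) - 1*(-21) = (-12 + 12) + 21 = 0 + 21 = 21)
(b(4) + 37)*z = (0 + 37)*21 = 37*21 = 777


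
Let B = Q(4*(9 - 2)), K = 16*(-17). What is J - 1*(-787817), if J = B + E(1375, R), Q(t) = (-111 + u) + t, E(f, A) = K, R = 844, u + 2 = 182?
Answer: 787642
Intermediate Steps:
K = -272
u = 180 (u = -2 + 182 = 180)
E(f, A) = -272
Q(t) = 69 + t (Q(t) = (-111 + 180) + t = 69 + t)
B = 97 (B = 69 + 4*(9 - 2) = 69 + 4*7 = 69 + 28 = 97)
J = -175 (J = 97 - 272 = -175)
J - 1*(-787817) = -175 - 1*(-787817) = -175 + 787817 = 787642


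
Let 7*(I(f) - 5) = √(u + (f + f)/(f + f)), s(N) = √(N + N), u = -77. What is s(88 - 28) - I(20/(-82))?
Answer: -5 + 2*√30 - 2*I*√19/7 ≈ 5.9545 - 1.2454*I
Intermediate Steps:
s(N) = √2*√N (s(N) = √(2*N) = √2*√N)
I(f) = 5 + 2*I*√19/7 (I(f) = 5 + √(-77 + (f + f)/(f + f))/7 = 5 + √(-77 + (2*f)/((2*f)))/7 = 5 + √(-77 + (2*f)*(1/(2*f)))/7 = 5 + √(-77 + 1)/7 = 5 + √(-76)/7 = 5 + (2*I*√19)/7 = 5 + 2*I*√19/7)
s(88 - 28) - I(20/(-82)) = √2*√(88 - 28) - (5 + 2*I*√19/7) = √2*√60 + (-5 - 2*I*√19/7) = √2*(2*√15) + (-5 - 2*I*√19/7) = 2*√30 + (-5 - 2*I*√19/7) = -5 + 2*√30 - 2*I*√19/7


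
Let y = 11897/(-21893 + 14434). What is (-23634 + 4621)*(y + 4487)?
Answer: -636111020268/7459 ≈ -8.5281e+7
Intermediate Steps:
y = -11897/7459 (y = 11897/(-7459) = 11897*(-1/7459) = -11897/7459 ≈ -1.5950)
(-23634 + 4621)*(y + 4487) = (-23634 + 4621)*(-11897/7459 + 4487) = -19013*33456636/7459 = -636111020268/7459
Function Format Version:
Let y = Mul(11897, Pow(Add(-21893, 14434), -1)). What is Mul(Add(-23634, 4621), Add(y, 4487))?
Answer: Rational(-636111020268, 7459) ≈ -8.5281e+7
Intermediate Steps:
y = Rational(-11897, 7459) (y = Mul(11897, Pow(-7459, -1)) = Mul(11897, Rational(-1, 7459)) = Rational(-11897, 7459) ≈ -1.5950)
Mul(Add(-23634, 4621), Add(y, 4487)) = Mul(Add(-23634, 4621), Add(Rational(-11897, 7459), 4487)) = Mul(-19013, Rational(33456636, 7459)) = Rational(-636111020268, 7459)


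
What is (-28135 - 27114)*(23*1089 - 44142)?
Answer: 1054979655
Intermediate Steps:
(-28135 - 27114)*(23*1089 - 44142) = -55249*(25047 - 44142) = -55249*(-19095) = 1054979655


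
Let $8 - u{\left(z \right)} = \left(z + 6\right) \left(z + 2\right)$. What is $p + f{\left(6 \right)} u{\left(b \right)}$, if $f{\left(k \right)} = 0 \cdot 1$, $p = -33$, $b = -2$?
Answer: $-33$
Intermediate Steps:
$u{\left(z \right)} = 8 - \left(2 + z\right) \left(6 + z\right)$ ($u{\left(z \right)} = 8 - \left(z + 6\right) \left(z + 2\right) = 8 - \left(6 + z\right) \left(2 + z\right) = 8 - \left(2 + z\right) \left(6 + z\right)$)
$f{\left(k \right)} = 0$
$p + f{\left(6 \right)} u{\left(b \right)} = -33 + 0 \left(-4 - \left(-2\right)^{2} - -16\right) = -33 + 0 \left(-4 - 4 + 16\right) = -33 + 0 \cdot 8 = -33 + 0 = -33$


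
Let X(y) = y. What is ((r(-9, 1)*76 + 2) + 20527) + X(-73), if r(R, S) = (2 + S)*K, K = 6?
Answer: 21824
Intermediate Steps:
r(R, S) = 12 + 6*S (r(R, S) = (2 + S)*6 = 12 + 6*S)
((r(-9, 1)*76 + 2) + 20527) + X(-73) = (((12 + 6*1)*76 + 2) + 20527) - 73 = (((12 + 6)*76 + 2) + 20527) - 73 = ((18*76 + 2) + 20527) - 73 = ((1368 + 2) + 20527) - 73 = (1370 + 20527) - 73 = 21897 - 73 = 21824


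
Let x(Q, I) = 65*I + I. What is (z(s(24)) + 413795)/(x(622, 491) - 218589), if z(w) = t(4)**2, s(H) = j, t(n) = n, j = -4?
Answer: -45979/20687 ≈ -2.2226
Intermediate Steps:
s(H) = -4
z(w) = 16 (z(w) = 4**2 = 16)
x(Q, I) = 66*I
(z(s(24)) + 413795)/(x(622, 491) - 218589) = (16 + 413795)/(66*491 - 218589) = 413811/(32406 - 218589) = 413811/(-186183) = 413811*(-1/186183) = -45979/20687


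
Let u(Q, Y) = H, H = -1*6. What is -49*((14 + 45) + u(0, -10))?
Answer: -2597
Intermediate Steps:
H = -6
u(Q, Y) = -6
-49*((14 + 45) + u(0, -10)) = -49*((14 + 45) - 6) = -49*(59 - 6) = -49*53 = -2597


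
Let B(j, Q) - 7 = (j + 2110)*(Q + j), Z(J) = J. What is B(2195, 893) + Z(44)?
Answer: 13293891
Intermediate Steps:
B(j, Q) = 7 + (2110 + j)*(Q + j) (B(j, Q) = 7 + (j + 2110)*(Q + j) = 7 + (2110 + j)*(Q + j))
B(2195, 893) + Z(44) = (7 + 2195² + 2110*893 + 2110*2195 + 893*2195) + 44 = (7 + 4818025 + 1884230 + 4631450 + 1960135) + 44 = 13293847 + 44 = 13293891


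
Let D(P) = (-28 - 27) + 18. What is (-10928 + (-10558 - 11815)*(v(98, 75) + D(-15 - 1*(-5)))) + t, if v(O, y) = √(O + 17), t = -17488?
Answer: 799385 - 22373*√115 ≈ 5.5946e+5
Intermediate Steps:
v(O, y) = √(17 + O)
D(P) = -37 (D(P) = -55 + 18 = -37)
(-10928 + (-10558 - 11815)*(v(98, 75) + D(-15 - 1*(-5)))) + t = (-10928 + (-10558 - 11815)*(√(17 + 98) - 37)) - 17488 = (-10928 - 22373*(√115 - 37)) - 17488 = (-10928 - 22373*(-37 + √115)) - 17488 = (-10928 + (827801 - 22373*√115)) - 17488 = (816873 - 22373*√115) - 17488 = 799385 - 22373*√115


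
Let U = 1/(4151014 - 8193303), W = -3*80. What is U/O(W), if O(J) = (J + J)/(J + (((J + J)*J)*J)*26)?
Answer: -2995201/8084578 ≈ -0.37048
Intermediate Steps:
W = -240
U = -1/4042289 (U = 1/(-4042289) = -1/4042289 ≈ -2.4738e-7)
O(J) = 2*J/(J + 52*J**3) (O(J) = (2*J)/(J + (((2*J)*J)*J)*26) = (2*J)/(J + ((2*J**2)*J)*26) = (2*J)/(J + (2*J**3)*26) = (2*J)/(J + 52*J**3) = 2*J/(J + 52*J**3))
U/O(W) = -1/(4042289*(2/(1 + 52*(-240)**2))) = -1/(4042289*(2/(1 + 52*57600))) = -1/(4042289*(2/(1 + 2995200))) = -1/(4042289*(2/2995201)) = -1/(4042289*(2*(1/2995201))) = -1/(4042289*2/2995201) = -1/4042289*2995201/2 = -2995201/8084578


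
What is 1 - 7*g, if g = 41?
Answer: -286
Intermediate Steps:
1 - 7*g = 1 - 7*41 = 1 - 287 = -286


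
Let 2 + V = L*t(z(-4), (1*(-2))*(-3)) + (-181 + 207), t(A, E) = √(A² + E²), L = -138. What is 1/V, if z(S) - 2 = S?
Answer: -1/31716 - 23*√10/63432 ≈ -0.0011781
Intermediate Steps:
z(S) = 2 + S
V = 24 - 276*√10 (V = -2 + (-138*√((2 - 4)² + ((1*(-2))*(-3))²) + (-181 + 207)) = -2 + (-138*√((-2)² + (-2*(-3))²) + 26) = -2 + (-138*√(4 + 6²) + 26) = -2 + (-138*√(4 + 36) + 26) = -2 + (-276*√10 + 26) = -2 + (26 - 276*√10) = 24 - 276*√10 ≈ -848.79)
1/V = 1/(24 - 276*√10)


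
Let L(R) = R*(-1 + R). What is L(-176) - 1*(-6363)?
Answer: 37515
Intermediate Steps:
L(-176) - 1*(-6363) = -176*(-1 - 176) - 1*(-6363) = -176*(-177) + 6363 = 31152 + 6363 = 37515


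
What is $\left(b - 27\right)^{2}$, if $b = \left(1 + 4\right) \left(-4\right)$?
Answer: $2209$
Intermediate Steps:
$b = -20$ ($b = 5 \left(-4\right) = -20$)
$\left(b - 27\right)^{2} = \left(-20 - 27\right)^{2} = \left(-47\right)^{2} = 2209$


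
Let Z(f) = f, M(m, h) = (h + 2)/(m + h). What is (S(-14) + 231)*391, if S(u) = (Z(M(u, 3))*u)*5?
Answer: 1130381/11 ≈ 1.0276e+5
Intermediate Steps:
M(m, h) = (2 + h)/(h + m)
S(u) = 25*u/(3 + u) (S(u) = (((2 + 3)/(3 + u))*u)*5 = ((5/(3 + u))*u)*5 = (5*u/(3 + u))*5 = 25*u/(3 + u))
(S(-14) + 231)*391 = (25*(-14)/(3 - 14) + 231)*391 = (25*(-14)/(-11) + 231)*391 = (25*(-14)*(-1/11) + 231)*391 = (350/11 + 231)*391 = (2891/11)*391 = 1130381/11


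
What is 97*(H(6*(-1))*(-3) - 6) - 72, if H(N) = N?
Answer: 1092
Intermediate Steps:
97*(H(6*(-1))*(-3) - 6) - 72 = 97*((6*(-1))*(-3) - 6) - 72 = 97*(-6*(-3) - 6) - 72 = 97*(18 - 6) - 72 = 97*12 - 72 = 1164 - 72 = 1092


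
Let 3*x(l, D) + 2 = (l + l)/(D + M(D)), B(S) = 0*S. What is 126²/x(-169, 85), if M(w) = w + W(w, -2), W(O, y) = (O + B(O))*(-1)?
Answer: -1012095/127 ≈ -7969.3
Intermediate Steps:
B(S) = 0
W(O, y) = -O (W(O, y) = (O + 0)*(-1) = O*(-1) = -O)
M(w) = 0 (M(w) = w - w = 0)
x(l, D) = -⅔ + 2*l/(3*D) (x(l, D) = -⅔ + ((l + l)/(D + 0))/3 = -⅔ + ((2*l)/D)/3 = -⅔ + (2*l/D)/3 = -⅔ + 2*l/(3*D))
126²/x(-169, 85) = 126²/(((⅔)*(-169 - 1*85)/85)) = 15876/(((⅔)*(1/85)*(-169 - 85))) = 15876/(((⅔)*(1/85)*(-254))) = 15876/(-508/255) = 15876*(-255/508) = -1012095/127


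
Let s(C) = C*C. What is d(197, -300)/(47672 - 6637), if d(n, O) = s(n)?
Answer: 38809/41035 ≈ 0.94575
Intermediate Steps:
s(C) = C**2
d(n, O) = n**2
d(197, -300)/(47672 - 6637) = 197**2/(47672 - 6637) = 38809/41035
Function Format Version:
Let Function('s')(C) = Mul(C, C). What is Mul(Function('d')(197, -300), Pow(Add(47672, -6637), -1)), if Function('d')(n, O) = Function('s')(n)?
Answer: Rational(38809, 41035) ≈ 0.94575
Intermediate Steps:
Function('s')(C) = Pow(C, 2)
Function('d')(n, O) = Pow(n, 2)
Mul(Function('d')(197, -300), Pow(Add(47672, -6637), -1)) = Mul(Pow(197, 2), Pow(Add(47672, -6637), -1)) = Mul(38809, Pow(41035, -1)) = Mul(38809, Rational(1, 41035)) = Rational(38809, 41035)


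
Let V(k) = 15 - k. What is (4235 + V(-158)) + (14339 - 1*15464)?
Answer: 3283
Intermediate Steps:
(4235 + V(-158)) + (14339 - 1*15464) = (4235 + (15 - 1*(-158))) + (14339 - 1*15464) = (4235 + (15 + 158)) + (14339 - 15464) = (4235 + 173) - 1125 = 4408 - 1125 = 3283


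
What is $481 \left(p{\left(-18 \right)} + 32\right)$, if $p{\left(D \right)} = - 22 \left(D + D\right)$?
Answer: $396344$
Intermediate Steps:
$p{\left(D \right)} = - 44 D$ ($p{\left(D \right)} = - 22 \cdot 2 D = - 44 D$)
$481 \left(p{\left(-18 \right)} + 32\right) = 481 \left(\left(-44\right) \left(-18\right) + 32\right) = 481 \left(792 + 32\right) = 481 \cdot 824 = 396344$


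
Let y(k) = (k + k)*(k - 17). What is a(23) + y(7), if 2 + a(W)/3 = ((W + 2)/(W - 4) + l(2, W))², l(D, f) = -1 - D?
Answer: -49634/361 ≈ -137.49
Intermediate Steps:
y(k) = 2*k*(-17 + k) (y(k) = (2*k)*(-17 + k) = 2*k*(-17 + k))
a(W) = -6 + 3*(-3 + (2 + W)/(-4 + W))² (a(W) = -6 + 3*((W + 2)/(W - 4) + (-1 - 1*2))² = -6 + 3*((2 + W)/(-4 + W) + (-1 - 2))² = -6 + 3*((2 + W)/(-4 + W) - 3)² = -6 + 3*(-3 + (2 + W)/(-4 + W))²)
a(23) + y(7) = (-6 + 12*(-7 + 23)²/(-4 + 23)²) + 2*7*(-17 + 7) = (-6 + 12*16²/19²) + 2*7*(-10) = (-6 + 12*256*(1/361)) - 140 = (-6 + 3072/361) - 140 = 906/361 - 140 = -49634/361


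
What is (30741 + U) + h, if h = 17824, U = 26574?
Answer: 75139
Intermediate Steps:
(30741 + U) + h = (30741 + 26574) + 17824 = 57315 + 17824 = 75139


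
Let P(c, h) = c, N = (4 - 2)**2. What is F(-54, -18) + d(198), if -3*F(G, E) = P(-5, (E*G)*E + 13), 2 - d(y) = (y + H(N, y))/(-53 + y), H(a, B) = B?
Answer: 407/435 ≈ 0.93563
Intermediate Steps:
N = 4 (N = 2**2 = 4)
d(y) = 2 - 2*y/(-53 + y) (d(y) = 2 - (y + y)/(-53 + y) = 2 - 2*y/(-53 + y))
F(G, E) = 5/3 (F(G, E) = -1/3*(-5) = 5/3)
F(-54, -18) + d(198) = 5/3 - 106/(-53 + 198) = 5/3 - 106/145 = 407/435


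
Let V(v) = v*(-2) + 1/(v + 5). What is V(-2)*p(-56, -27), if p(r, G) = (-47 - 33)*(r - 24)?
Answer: 83200/3 ≈ 27733.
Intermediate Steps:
p(r, G) = 1920 - 80*r (p(r, G) = -80*(-24 + r) = 1920 - 80*r)
V(v) = 1/(5 + v) - 2*v (V(v) = -2*v + 1/(5 + v) = 1/(5 + v) - 2*v)
V(-2)*p(-56, -27) = ((1 - 10*(-2) - 2*(-2)²)/(5 - 2))*(1920 - 80*(-56)) = ((1 + 20 - 2*4)/3)*(1920 + 4480) = ((1 + 20 - 8)/3)*6400 = ((⅓)*13)*6400 = (13/3)*6400 = 83200/3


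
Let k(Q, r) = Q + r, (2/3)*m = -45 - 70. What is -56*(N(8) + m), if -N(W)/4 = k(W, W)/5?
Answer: 51884/5 ≈ 10377.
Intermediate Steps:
m = -345/2 (m = 3*(-45 - 70)/2 = (3/2)*(-115) = -345/2 ≈ -172.50)
N(W) = -8*W/5 (N(W) = -4*(W + W)/5 = -4*2*W/5 = -8*W/5)
-56*(N(8) + m) = -56*(-8/5*8 - 345/2) = -56*(-64/5 - 345/2) = -56*(-1853/10) = 51884/5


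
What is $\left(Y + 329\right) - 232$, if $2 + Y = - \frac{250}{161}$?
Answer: $\frac{15045}{161} \approx 93.447$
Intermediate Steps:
$Y = - \frac{572}{161}$ ($Y = -2 - \frac{250}{161} = - \frac{572}{161} \approx -3.5528$)
$\left(Y + 329\right) - 232 = \left(- \frac{572}{161} + 329\right) - 232 = \frac{52397}{161} - 232 = \frac{15045}{161}$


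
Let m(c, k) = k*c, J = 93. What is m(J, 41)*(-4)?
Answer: -15252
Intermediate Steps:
m(c, k) = c*k
m(J, 41)*(-4) = (93*41)*(-4) = 3813*(-4) = -15252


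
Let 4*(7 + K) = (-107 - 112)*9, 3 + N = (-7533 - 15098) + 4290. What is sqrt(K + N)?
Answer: 15*I*sqrt(335)/2 ≈ 137.27*I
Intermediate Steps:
N = -18344 (N = -3 + ((-7533 - 15098) + 4290) = -3 + (-22631 + 4290) = -3 - 18341 = -18344)
K = -1999/4 (K = -7 + ((-107 - 112)*9)/4 = -7 + (-219*9)/4 = -7 + (1/4)*(-1971) = -7 - 1971/4 = -1999/4 ≈ -499.75)
sqrt(K + N) = sqrt(-1999/4 - 18344) = sqrt(-75375/4) = 15*I*sqrt(335)/2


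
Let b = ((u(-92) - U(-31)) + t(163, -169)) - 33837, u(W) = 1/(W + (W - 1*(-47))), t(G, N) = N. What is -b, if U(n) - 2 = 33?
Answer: 4663618/137 ≈ 34041.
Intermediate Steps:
u(W) = 1/(47 + 2*W) (u(W) = 1/(W + (W + 47)) = 1/(W + (47 + W)) = 1/(47 + 2*W))
U(n) = 35 (U(n) = 2 + 33 = 35)
b = -4663618/137 (b = ((1/(47 + 2*(-92)) - 1*35) - 169) - 33837 = ((1/(47 - 184) - 35) - 169) - 33837 = ((1/(-137) - 35) - 169) - 33837 = ((-1/137 - 35) - 169) - 33837 = (-4796/137 - 169) - 33837 = -27949/137 - 33837 = -4663618/137 ≈ -34041.)
-b = -1*(-4663618/137) = 4663618/137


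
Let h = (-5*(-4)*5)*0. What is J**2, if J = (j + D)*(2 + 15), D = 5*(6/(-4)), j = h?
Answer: 65025/4 ≈ 16256.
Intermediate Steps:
h = 0 (h = (20*5)*0 = 100*0 = 0)
j = 0
D = -15/2 (D = 5*(6*(-1/4)) = 5*(-3/2) = -15/2 ≈ -7.5000)
J = -255/2 (J = (0 - 15/2)*(2 + 15) = -15/2*17 = -255/2 ≈ -127.50)
J**2 = (-255/2)**2 = 65025/4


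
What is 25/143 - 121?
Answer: -17278/143 ≈ -120.83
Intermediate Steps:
25/143 - 121 = -17278/143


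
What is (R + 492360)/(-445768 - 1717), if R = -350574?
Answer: -141786/447485 ≈ -0.31685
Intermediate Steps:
(R + 492360)/(-445768 - 1717) = (-350574 + 492360)/(-445768 - 1717) = 141786/(-447485) = 141786*(-1/447485) = -141786/447485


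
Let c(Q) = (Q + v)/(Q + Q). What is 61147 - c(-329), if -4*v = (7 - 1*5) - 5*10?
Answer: 40234409/658 ≈ 61147.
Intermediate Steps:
v = 12 (v = -((7 - 1*5) - 5*10)/4 = -((7 - 5) - 50)/4 = -(2 - 50)/4 = -1/4*(-48) = 12)
c(Q) = (12 + Q)/(2*Q) (c(Q) = (Q + 12)/(Q + Q) = (12 + Q)/((2*Q)) = (12 + Q)*(1/(2*Q)) = (12 + Q)/(2*Q))
61147 - c(-329) = 61147 - (12 - 329)/(2*(-329)) = 61147 - (-1)*(-317)/(2*329) = 61147 - 1*317/658 = 61147 - 317/658 = 40234409/658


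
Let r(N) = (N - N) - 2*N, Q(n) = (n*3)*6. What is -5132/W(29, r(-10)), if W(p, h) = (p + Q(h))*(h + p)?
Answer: -5132/19061 ≈ -0.26924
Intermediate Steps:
Q(n) = 18*n (Q(n) = (3*n)*6 = 18*n)
r(N) = -2*N (r(N) = 0 - 2*N = -2*N)
W(p, h) = (h + p)*(p + 18*h) (W(p, h) = (p + 18*h)*(h + p) = (h + p)*(p + 18*h))
-5132/W(29, r(-10)) = -5132/(29**2 + 18*(-2*(-10))**2 + 19*(-2*(-10))*29) = -5132/(841 + 18*20**2 + 19*20*29) = -5132/(841 + 18*400 + 11020) = -5132/(841 + 7200 + 11020) = -5132/19061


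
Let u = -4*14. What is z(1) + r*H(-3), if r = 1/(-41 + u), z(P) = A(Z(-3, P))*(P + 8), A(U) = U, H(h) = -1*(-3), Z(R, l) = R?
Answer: -2622/97 ≈ -27.031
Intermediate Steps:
u = -56
H(h) = 3
z(P) = -24 - 3*P (z(P) = -3*(P + 8) = -3*(8 + P) = -24 - 3*P)
r = -1/97 (r = 1/(-41 - 56) = 1/(-97) = -1/97 ≈ -0.010309)
z(1) + r*H(-3) = (-24 - 3*1) - 1/97*3 = (-24 - 3) - 3/97 = -27 - 3/97 = -2622/97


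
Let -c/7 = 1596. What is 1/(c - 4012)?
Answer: -1/15184 ≈ -6.5859e-5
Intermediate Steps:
c = -11172 (c = -7*1596 = -11172)
1/(c - 4012) = 1/(-11172 - 4012) = 1/(-15184) = -1/15184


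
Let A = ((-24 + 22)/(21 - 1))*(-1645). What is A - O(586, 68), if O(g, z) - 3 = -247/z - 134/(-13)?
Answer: 136865/884 ≈ 154.82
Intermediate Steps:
O(g, z) = 173/13 - 247/z (O(g, z) = 3 + (-247/z - 134/(-13)) = 3 + (-247/z - 134*(-1/13)) = 3 + (-247/z + 134/13) = 3 + (134/13 - 247/z) = 173/13 - 247/z)
A = 329/2 (A = -2/20*(-1645) = -2*1/20*(-1645) = -⅒*(-1645) = 329/2 ≈ 164.50)
A - O(586, 68) = 329/2 - (173/13 - 247/68) = 329/2 - 1*8553/884 = 329/2 - 8553/884 = 136865/884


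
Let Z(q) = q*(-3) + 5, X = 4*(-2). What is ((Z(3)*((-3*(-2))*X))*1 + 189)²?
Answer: 145161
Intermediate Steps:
X = -8
Z(q) = 5 - 3*q (Z(q) = -3*q + 5 = 5 - 3*q)
((Z(3)*((-3*(-2))*X))*1 + 189)² = (((5 - 3*3)*(-3*(-2)*(-8)))*1 + 189)² = (((5 - 9)*(6*(-8)))*1 + 189)² = (-4*(-48)*1 + 189)² = (192*1 + 189)² = (192 + 189)² = 381² = 145161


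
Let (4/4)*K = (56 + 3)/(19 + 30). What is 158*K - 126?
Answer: 3148/49 ≈ 64.245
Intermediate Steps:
K = 59/49 (K = (56 + 3)/(19 + 30) = 59/49 ≈ 1.2041)
158*K - 126 = 158*(59/49) - 126 = 9322/49 - 126 = 3148/49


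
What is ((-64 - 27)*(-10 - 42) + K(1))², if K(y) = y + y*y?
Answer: 22410756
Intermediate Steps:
K(y) = y + y²
((-64 - 27)*(-10 - 42) + K(1))² = ((-64 - 27)*(-10 - 42) + 1*(1 + 1))² = (-91*(-52) + 1*2)² = (4732 + 2)² = 4734² = 22410756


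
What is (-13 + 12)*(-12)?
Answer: 12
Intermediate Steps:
(-13 + 12)*(-12) = -1*(-12) = 12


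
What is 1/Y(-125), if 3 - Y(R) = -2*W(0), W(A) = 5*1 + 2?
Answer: 1/17 ≈ 0.058824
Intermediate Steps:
W(A) = 7 (W(A) = 5 + 2 = 7)
Y(R) = 17 (Y(R) = 3 - (-2)*7 = 3 - 1*(-14) = 3 + 14 = 17)
1/Y(-125) = 1/17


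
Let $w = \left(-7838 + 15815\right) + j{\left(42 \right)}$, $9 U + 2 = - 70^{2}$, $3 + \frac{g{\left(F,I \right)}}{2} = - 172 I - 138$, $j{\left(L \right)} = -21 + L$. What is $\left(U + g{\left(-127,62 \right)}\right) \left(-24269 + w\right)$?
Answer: $\frac{1081435744}{3} \approx 3.6048 \cdot 10^{8}$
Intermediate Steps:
$g{\left(F,I \right)} = -282 - 344 I$ ($g{\left(F,I \right)} = -6 + 2 \left(- 172 I - 138\right) = -6 + 2 \left(-138 - 172 I\right) = -6 - \left(276 + 344 I\right) = -282 - 344 I$)
$U = - \frac{1634}{3}$ ($U = - \frac{2}{9} + \frac{\left(-1\right) 70^{2}}{9} = - \frac{2}{9} + \frac{\left(-1\right) 4900}{9} = - \frac{2}{9} + \frac{1}{9} \left(-4900\right) = - \frac{2}{9} - \frac{4900}{9} = - \frac{1634}{3} \approx -544.67$)
$w = 7998$ ($w = \left(-7838 + 15815\right) + \left(-21 + 42\right) = 7977 + 21 = 7998$)
$\left(U + g{\left(-127,62 \right)}\right) \left(-24269 + w\right) = \left(- \frac{1634}{3} - 21610\right) \left(-24269 + 7998\right) = \left(- \frac{1634}{3} - 21610\right) \left(-16271\right) = \left(- \frac{66464}{3}\right) \left(-16271\right) = \frac{1081435744}{3}$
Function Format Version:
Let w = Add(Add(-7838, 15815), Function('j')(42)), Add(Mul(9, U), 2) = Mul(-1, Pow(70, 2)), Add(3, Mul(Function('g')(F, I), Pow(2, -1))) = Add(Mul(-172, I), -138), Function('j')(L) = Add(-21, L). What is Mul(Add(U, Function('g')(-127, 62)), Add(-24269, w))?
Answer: Rational(1081435744, 3) ≈ 3.6048e+8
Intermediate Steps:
Function('g')(F, I) = Add(-282, Mul(-344, I)) (Function('g')(F, I) = Add(-6, Mul(2, Add(Mul(-172, I), -138))) = Add(-6, Mul(2, Add(-138, Mul(-172, I)))) = Add(-6, Add(-276, Mul(-344, I))) = Add(-282, Mul(-344, I)))
U = Rational(-1634, 3) (U = Add(Rational(-2, 9), Mul(Rational(1, 9), Mul(-1, Pow(70, 2)))) = Add(Rational(-2, 9), Mul(Rational(1, 9), Mul(-1, 4900))) = Add(Rational(-2, 9), Mul(Rational(1, 9), -4900)) = Add(Rational(-2, 9), Rational(-4900, 9)) = Rational(-1634, 3) ≈ -544.67)
w = 7998 (w = Add(Add(-7838, 15815), Add(-21, 42)) = Add(7977, 21) = 7998)
Mul(Add(U, Function('g')(-127, 62)), Add(-24269, w)) = Mul(Add(Rational(-1634, 3), Add(-282, Mul(-344, 62))), Add(-24269, 7998)) = Mul(Add(Rational(-1634, 3), Add(-282, -21328)), -16271) = Mul(Add(Rational(-1634, 3), -21610), -16271) = Mul(Rational(-66464, 3), -16271) = Rational(1081435744, 3)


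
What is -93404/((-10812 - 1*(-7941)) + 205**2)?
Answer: -46702/19577 ≈ -2.3856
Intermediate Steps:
-93404/((-10812 - 1*(-7941)) + 205**2) = -93404/((-10812 + 7941) + 42025) = -93404/(-2871 + 42025) = -93404/39154 = -93404*1/39154 = -46702/19577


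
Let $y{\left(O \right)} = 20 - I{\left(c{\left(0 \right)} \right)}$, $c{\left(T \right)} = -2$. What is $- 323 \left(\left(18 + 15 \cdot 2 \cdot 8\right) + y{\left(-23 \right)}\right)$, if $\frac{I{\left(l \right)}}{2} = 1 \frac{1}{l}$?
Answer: $-90117$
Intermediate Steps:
$I{\left(l \right)} = \frac{2}{l}$ ($I{\left(l \right)} = 2 \cdot 1 \frac{1}{l} = \frac{2}{l}$)
$y{\left(O \right)} = 21$ ($y{\left(O \right)} = 20 - \frac{2}{-2} = 20 - 2 \left(- \frac{1}{2}\right) = 20 - -1 = 20 + 1 = 21$)
$- 323 \left(\left(18 + 15 \cdot 2 \cdot 8\right) + y{\left(-23 \right)}\right) = - 323 \left(\left(18 + 15 \cdot 2 \cdot 8\right) + 21\right) = - 323 \left(\left(18 + 15 \cdot 16\right) + 21\right) = - 323 \left(\left(18 + 240\right) + 21\right) = - 323 \left(258 + 21\right) = \left(-323\right) 279 = -90117$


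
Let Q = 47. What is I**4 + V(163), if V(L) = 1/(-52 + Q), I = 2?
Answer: 79/5 ≈ 15.800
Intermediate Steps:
V(L) = -1/5 (V(L) = 1/(-52 + 47) = 1/(-5) = -1/5)
I**4 + V(163) = 2**4 - 1/5 = 16 - 1/5 = 79/5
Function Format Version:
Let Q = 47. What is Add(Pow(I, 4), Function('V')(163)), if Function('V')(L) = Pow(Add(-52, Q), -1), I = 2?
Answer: Rational(79, 5) ≈ 15.800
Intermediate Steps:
Function('V')(L) = Rational(-1, 5) (Function('V')(L) = Pow(Add(-52, 47), -1) = Pow(-5, -1) = Rational(-1, 5))
Add(Pow(I, 4), Function('V')(163)) = Add(Pow(2, 4), Rational(-1, 5)) = Add(16, Rational(-1, 5)) = Rational(79, 5)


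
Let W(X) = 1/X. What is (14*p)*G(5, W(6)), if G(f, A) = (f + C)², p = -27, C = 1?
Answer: -13608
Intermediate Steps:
W(X) = 1/X
G(f, A) = (1 + f)² (G(f, A) = (f + 1)² = (1 + f)²)
(14*p)*G(5, W(6)) = (14*(-27))*(1 + 5)² = -378*6² = -378*36 = -13608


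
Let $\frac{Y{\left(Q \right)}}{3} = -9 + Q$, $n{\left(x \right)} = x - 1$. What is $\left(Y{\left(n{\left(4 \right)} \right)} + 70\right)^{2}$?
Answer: $2704$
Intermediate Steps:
$n{\left(x \right)} = -1 + x$
$Y{\left(Q \right)} = -27 + 3 Q$ ($Y{\left(Q \right)} = 3 \left(-9 + Q\right) = -27 + 3 Q$)
$\left(Y{\left(n{\left(4 \right)} \right)} + 70\right)^{2} = \left(\left(-27 + 3 \left(-1 + 4\right)\right) + 70\right)^{2} = \left(\left(-27 + 3 \cdot 3\right) + 70\right)^{2} = \left(\left(-27 + 9\right) + 70\right)^{2} = \left(-18 + 70\right)^{2} = 52^{2} = 2704$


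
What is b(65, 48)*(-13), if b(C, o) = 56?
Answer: -728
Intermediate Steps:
b(65, 48)*(-13) = 56*(-13) = -728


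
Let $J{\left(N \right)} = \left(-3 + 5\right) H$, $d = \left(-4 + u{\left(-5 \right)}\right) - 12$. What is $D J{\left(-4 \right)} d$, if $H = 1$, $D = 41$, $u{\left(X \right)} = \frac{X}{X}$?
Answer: $-1230$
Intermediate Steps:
$u{\left(X \right)} = 1$
$d = -15$ ($d = \left(-4 + 1\right) - 12 = -3 - 12 = -15$)
$J{\left(N \right)} = 2$ ($J{\left(N \right)} = \left(-3 + 5\right) 1 = 2 \cdot 1 = 2$)
$D J{\left(-4 \right)} d = 41 \cdot 2 \left(-15\right) = 82 \left(-15\right) = -1230$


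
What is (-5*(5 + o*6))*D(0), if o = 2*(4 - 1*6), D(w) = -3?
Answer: -285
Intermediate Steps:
o = -4 (o = 2*(4 - 6) = 2*(-2) = -4)
(-5*(5 + o*6))*D(0) = -5*(5 - 4*6)*(-3) = -5*(5 - 24)*(-3) = -5*(-19)*(-3) = 95*(-3) = -285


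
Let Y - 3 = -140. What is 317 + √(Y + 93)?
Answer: 317 + 2*I*√11 ≈ 317.0 + 6.6332*I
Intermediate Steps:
Y = -137 (Y = 3 - 140 = -137)
317 + √(Y + 93) = 317 + √(-137 + 93) = 317 + √(-44) = 317 + 2*I*√11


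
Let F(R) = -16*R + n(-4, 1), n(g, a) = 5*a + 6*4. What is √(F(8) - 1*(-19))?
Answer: 4*I*√5 ≈ 8.9443*I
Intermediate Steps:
n(g, a) = 24 + 5*a (n(g, a) = 5*a + 24 = 24 + 5*a)
F(R) = 29 - 16*R (F(R) = -16*R + (24 + 5*1) = -16*R + (24 + 5) = -16*R + 29 = 29 - 16*R)
√(F(8) - 1*(-19)) = √((29 - 16*8) - 1*(-19)) = √((29 - 128) + 19) = √(-99 + 19) = √(-80) = 4*I*√5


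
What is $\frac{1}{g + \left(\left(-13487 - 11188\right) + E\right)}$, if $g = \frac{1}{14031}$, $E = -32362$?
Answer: $- \frac{14031}{800286146} \approx -1.7532 \cdot 10^{-5}$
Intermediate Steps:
$g = \frac{1}{14031} \approx 7.1271 \cdot 10^{-5}$
$\frac{1}{g + \left(\left(-13487 - 11188\right) + E\right)} = \frac{1}{\frac{1}{14031} - 57037} = \frac{1}{- \frac{800286146}{14031}} = - \frac{14031}{800286146}$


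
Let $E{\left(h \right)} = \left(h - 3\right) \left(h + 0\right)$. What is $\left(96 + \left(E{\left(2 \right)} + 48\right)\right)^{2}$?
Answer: $20164$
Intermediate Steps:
$E{\left(h \right)} = h \left(-3 + h\right)$ ($E{\left(h \right)} = \left(-3 + h\right) h = h \left(-3 + h\right)$)
$\left(96 + \left(E{\left(2 \right)} + 48\right)\right)^{2} = \left(96 + \left(2 \left(-3 + 2\right) + 48\right)\right)^{2} = \left(96 + \left(2 \left(-1\right) + 48\right)\right)^{2} = \left(96 + \left(-2 + 48\right)\right)^{2} = \left(96 + 46\right)^{2} = 142^{2} = 20164$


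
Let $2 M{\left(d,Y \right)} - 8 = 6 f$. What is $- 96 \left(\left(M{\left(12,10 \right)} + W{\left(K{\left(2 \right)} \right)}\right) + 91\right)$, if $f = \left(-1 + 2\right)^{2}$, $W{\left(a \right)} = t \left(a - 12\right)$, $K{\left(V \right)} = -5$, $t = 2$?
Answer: $-6144$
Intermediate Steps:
$W{\left(a \right)} = -24 + 2 a$ ($W{\left(a \right)} = 2 \left(a - 12\right) = 2 \left(-12 + a\right) = -24 + 2 a$)
$f = 1$ ($f = 1^{2} = 1$)
$M{\left(d,Y \right)} = 7$ ($M{\left(d,Y \right)} = 4 + \frac{6 \cdot 1}{2} = 4 + \frac{1}{2} \cdot 6 = 4 + 3 = 7$)
$- 96 \left(\left(M{\left(12,10 \right)} + W{\left(K{\left(2 \right)} \right)}\right) + 91\right) = - 96 \left(\left(7 + \left(-24 + 2 \left(-5\right)\right)\right) + 91\right) = - 96 \left(\left(7 - 34\right) + 91\right) = - 96 \left(-27 + 91\right) = \left(-96\right) 64 = -6144$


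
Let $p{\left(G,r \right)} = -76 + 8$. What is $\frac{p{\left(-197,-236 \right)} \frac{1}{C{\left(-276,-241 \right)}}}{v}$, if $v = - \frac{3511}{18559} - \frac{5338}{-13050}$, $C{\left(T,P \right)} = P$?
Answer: $\frac{2058657075}{1604137934} \approx 1.2833$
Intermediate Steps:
$p{\left(G,r \right)} = -68$
$v = \frac{26624696}{121097475}$ ($v = \left(-3511\right) \frac{1}{18559} - - \frac{2669}{6525} = - \frac{3511}{18559} + \frac{2669}{6525} = \frac{26624696}{121097475} \approx 0.21986$)
$\frac{p{\left(-197,-236 \right)} \frac{1}{C{\left(-276,-241 \right)}}}{v} = \frac{\left(-68\right) \frac{1}{-241}}{\frac{26624696}{121097475}} = \left(-68\right) \left(- \frac{1}{241}\right) \frac{121097475}{26624696} = \frac{68}{241} \cdot \frac{121097475}{26624696} = \frac{2058657075}{1604137934}$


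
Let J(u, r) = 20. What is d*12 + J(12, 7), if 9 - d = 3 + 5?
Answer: 32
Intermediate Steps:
d = 1 (d = 9 - (3 + 5) = 9 - 1*8 = 9 - 8 = 1)
d*12 + J(12, 7) = 1*12 + 20 = 12 + 20 = 32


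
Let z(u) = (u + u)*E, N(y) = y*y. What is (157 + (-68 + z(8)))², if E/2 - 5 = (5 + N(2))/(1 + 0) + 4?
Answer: 442225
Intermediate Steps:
N(y) = y²
E = 36 (E = 10 + 2*((5 + 2²)/(1 + 0) + 4) = 10 + 2*((5 + 4)/1 + 4) = 10 + 2*(9*1 + 4) = 10 + 2*(9 + 4) = 10 + 2*13 = 10 + 26 = 36)
z(u) = 72*u (z(u) = (u + u)*36 = (2*u)*36 = 72*u)
(157 + (-68 + z(8)))² = (157 + (-68 + 72*8))² = (157 + (-68 + 576))² = (157 + 508)² = 665² = 442225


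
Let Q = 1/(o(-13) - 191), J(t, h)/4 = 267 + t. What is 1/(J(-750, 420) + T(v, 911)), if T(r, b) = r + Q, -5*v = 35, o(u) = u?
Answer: -204/395557 ≈ -0.00051573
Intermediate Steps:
J(t, h) = 1068 + 4*t (J(t, h) = 4*(267 + t) = 1068 + 4*t)
v = -7 (v = -⅕*35 = -7)
Q = -1/204 (Q = 1/(-13 - 191) = 1/(-204) = -1/204 ≈ -0.0049020)
T(r, b) = -1/204 + r (T(r, b) = r - 1/204 = -1/204 + r)
1/(J(-750, 420) + T(v, 911)) = 1/((1068 + 4*(-750)) + (-1/204 - 7)) = 1/((1068 - 3000) - 1429/204) = 1/(-1932 - 1429/204) = 1/(-395557/204) = -204/395557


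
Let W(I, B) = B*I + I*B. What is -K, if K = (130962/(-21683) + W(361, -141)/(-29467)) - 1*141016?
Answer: 90101422112864/638932961 ≈ 1.4102e+5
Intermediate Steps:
W(I, B) = 2*B*I (W(I, B) = B*I + B*I = 2*B*I)
K = -90101422112864/638932961 (K = (130962/(-21683) + (2*(-141)*361)/(-29467)) - 1*141016 = (130962*(-1/21683) - 101802*(-1/29467)) - 141016 = (-130962/21683 + 101802/29467) - 141016 = -1651684488/638932961 - 141016 = -90101422112864/638932961 ≈ -1.4102e+5)
-K = -1*(-90101422112864/638932961) = 90101422112864/638932961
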